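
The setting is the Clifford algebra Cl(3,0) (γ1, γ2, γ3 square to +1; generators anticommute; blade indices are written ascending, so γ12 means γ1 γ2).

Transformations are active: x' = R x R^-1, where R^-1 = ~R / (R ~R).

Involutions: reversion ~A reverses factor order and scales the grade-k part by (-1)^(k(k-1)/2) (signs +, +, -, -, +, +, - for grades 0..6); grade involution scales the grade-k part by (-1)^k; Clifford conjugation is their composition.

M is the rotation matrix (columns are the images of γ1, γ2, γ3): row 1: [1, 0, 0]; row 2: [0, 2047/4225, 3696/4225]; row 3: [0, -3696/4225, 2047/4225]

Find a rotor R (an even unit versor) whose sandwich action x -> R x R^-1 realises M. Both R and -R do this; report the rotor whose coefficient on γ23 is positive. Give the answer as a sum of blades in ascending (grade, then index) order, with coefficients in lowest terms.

Method: write R = a + b12*γ12 + b13*γ13 + b23*γ23 with a^2 + b12^2 + b13^2 + b23^2 = 1 (so R^-1 = ~R). Expanding the columns R e_j ~R gives tr M = 4a^2 - 1 and, from the antisymmetric part, M21 - M12 = -4a*b12, M13 - M31 = 4a*b13, M32 - M23 = -4a*b23.
Here tr M = 8319/4225, so a^2 = (1 + tr M)/4 = 3136/4225 and a = ±56/65. Taking a = 56/65: M21 - M12 = 0, M13 - M31 = 0, M32 - M23 = -7392/4225, giving b12 = 0, b13 = 0, b23 = 33/65, i.e. R = 56/65 + 33/65*γ23.
Its γ23 coefficient is already positive.
Answer: 56/65 + 33/65*γ23. Uniqueness: Spin(3) -> SO(3) maps R and -R to the same rotation of trace 8319/4225; fixing the sign of the γ23 coefficient removes the ambiguity.


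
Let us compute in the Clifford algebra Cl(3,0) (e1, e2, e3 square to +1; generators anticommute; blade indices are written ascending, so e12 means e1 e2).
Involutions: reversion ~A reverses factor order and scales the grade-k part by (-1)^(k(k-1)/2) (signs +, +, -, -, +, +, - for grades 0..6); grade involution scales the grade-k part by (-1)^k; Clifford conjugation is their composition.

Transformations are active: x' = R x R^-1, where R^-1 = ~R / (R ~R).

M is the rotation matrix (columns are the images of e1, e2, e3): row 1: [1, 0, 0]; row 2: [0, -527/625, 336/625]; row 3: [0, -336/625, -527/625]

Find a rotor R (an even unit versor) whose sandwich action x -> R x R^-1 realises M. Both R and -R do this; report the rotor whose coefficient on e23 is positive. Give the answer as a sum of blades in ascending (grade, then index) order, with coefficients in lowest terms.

Method: write R = a + b12*e12 + b13*e13 + b23*e23 with a^2 + b12^2 + b13^2 + b23^2 = 1 (so R^-1 = ~R). Expanding the columns R e_j ~R gives tr M = 4a^2 - 1 and, from the antisymmetric part, M21 - M12 = -4a*b12, M13 - M31 = 4a*b13, M32 - M23 = -4a*b23.
Here tr M = -429/625, so a^2 = (1 + tr M)/4 = 49/625 and a = ±7/25. Taking a = 7/25: M21 - M12 = 0, M13 - M31 = 0, M32 - M23 = -672/625, giving b12 = 0, b13 = 0, b23 = 24/25, i.e. R = 7/25 + 24/25*e23.
Its e23 coefficient is already positive.
Answer: 7/25 + 24/25*e23. Sheet selection: the two-to-one cover makes ±R indistinguishable at the matrix level (trace -429/625), so uniqueness comes from the required sign on e23.


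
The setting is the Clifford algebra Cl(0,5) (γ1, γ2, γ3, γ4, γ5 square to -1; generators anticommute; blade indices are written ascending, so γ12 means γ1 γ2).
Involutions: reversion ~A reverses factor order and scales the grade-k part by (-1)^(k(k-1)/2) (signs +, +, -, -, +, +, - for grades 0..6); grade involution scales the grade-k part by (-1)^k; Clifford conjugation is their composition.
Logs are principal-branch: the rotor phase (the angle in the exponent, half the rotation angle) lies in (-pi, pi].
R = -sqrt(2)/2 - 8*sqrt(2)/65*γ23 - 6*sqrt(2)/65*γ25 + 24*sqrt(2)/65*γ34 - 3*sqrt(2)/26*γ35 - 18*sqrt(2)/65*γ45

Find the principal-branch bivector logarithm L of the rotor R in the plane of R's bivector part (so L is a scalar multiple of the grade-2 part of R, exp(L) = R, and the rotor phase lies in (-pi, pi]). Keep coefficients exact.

The scalar part of R is -sqrt(2)/2, which fixes the principal-branch rotor phase; the unit plane is then the bivector part divided by the sine of that phase, and L is that plane scaled by the phase.
Concretely: cos(phase) = -sqrt(2)/2 gives phase = ±3*pi/4, and since phase/sin(phase) is even the sign is immaterial: L = (phase/sin(phase)) * <R>_2 = (3*sqrt(2)*pi/4) * <R>_2.
Answer: -12*pi/65*γ23 - 9*pi/65*γ25 + 36*pi/65*γ34 - 9*pi/52*γ35 - 27*pi/65*γ45


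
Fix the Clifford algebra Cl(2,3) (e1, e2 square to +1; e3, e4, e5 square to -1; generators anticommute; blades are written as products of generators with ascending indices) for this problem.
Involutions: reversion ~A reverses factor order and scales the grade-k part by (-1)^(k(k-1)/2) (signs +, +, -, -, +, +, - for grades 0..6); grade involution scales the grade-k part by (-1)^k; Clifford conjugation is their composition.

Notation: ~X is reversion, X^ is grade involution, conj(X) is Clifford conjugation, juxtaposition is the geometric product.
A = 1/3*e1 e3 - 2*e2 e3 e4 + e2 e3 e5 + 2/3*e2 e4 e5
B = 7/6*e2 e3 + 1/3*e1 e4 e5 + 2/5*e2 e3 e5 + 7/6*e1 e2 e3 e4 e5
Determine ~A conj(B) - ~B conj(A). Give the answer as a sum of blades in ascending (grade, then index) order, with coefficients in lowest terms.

first term: 2/5 - 7/3*e4 + 7/6*e5 + 1/6*e1 e2 + 7/9*e1 e3 - 7/6*e1 e4 - 7/3*e1 e5 + 4/15*e3 e4 + 4/5*e4 e5 - 2/15*e1 e2 e5 - 7/18*e2 e4 e5 + 8/9*e3 e4 e5 + 1/3*e1 e2 e3 e4 + 2/3*e1 e2 e3 e5
second term: 2/5 + 7/3*e4 - 7/6*e5 - 1/6*e1 e2 + 7/9*e1 e3 - 7/6*e1 e4 - 7/3*e1 e5 - 4/15*e3 e4 - 4/5*e4 e5 - 2/15*e1 e2 e5 + 7/18*e2 e4 e5 + 8/9*e3 e4 e5 + 1/3*e1 e2 e3 e4 + 2/3*e1 e2 e3 e5
Answer: -14/3*e4 + 7/3*e5 + 1/3*e1 e2 + 8/15*e3 e4 + 8/5*e4 e5 - 7/9*e2 e4 e5


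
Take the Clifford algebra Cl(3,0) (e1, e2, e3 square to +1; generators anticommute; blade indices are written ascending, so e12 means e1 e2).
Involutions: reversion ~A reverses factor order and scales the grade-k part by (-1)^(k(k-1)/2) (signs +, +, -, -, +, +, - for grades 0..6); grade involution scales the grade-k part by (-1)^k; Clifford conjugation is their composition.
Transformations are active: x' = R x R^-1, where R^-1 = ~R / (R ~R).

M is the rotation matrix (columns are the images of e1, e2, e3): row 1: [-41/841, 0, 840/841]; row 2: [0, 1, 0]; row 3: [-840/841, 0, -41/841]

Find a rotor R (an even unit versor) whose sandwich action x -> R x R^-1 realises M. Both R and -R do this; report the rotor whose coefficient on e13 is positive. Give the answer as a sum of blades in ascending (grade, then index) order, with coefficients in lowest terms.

Method: write R = a + b12*e12 + b13*e13 + b23*e23 with a^2 + b12^2 + b13^2 + b23^2 = 1 (so R^-1 = ~R). Expanding the columns R e_j ~R gives tr M = 4a^2 - 1 and, from the antisymmetric part, M21 - M12 = -4a*b12, M13 - M31 = 4a*b13, M32 - M23 = -4a*b23.
Here tr M = 759/841, so a^2 = (1 + tr M)/4 = 400/841 and a = ±20/29. Taking a = 20/29: M21 - M12 = 0, M13 - M31 = 1680/841, M32 - M23 = 0, giving b12 = 0, b13 = 21/29, b23 = 0, i.e. R = 20/29 + 21/29*e13.
Its e13 coefficient is already positive.
Answer: 20/29 + 21/29*e13. Key observation: the double cover Spin(3) -> SO(3) sends R and -R to the same matrix (trace 759/841 here), so the stated sign of the e13 coefficient is what selects one sheet.


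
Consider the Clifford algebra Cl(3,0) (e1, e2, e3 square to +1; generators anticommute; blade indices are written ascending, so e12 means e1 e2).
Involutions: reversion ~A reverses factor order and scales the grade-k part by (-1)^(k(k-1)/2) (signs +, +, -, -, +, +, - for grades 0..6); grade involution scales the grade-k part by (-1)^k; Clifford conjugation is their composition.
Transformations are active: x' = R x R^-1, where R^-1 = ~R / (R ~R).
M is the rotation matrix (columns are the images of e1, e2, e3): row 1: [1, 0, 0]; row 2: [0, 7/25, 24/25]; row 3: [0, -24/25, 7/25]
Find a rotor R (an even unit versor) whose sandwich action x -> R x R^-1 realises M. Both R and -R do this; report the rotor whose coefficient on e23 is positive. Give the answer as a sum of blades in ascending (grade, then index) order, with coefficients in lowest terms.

Method: write R = a + b12*e12 + b13*e13 + b23*e23 with a^2 + b12^2 + b13^2 + b23^2 = 1 (so R^-1 = ~R). Expanding the columns R e_j ~R gives tr M = 4a^2 - 1 and, from the antisymmetric part, M21 - M12 = -4a*b12, M13 - M31 = 4a*b13, M32 - M23 = -4a*b23.
Here tr M = 39/25, so a^2 = (1 + tr M)/4 = 16/25 and a = ±4/5. Taking a = 4/5: M21 - M12 = 0, M13 - M31 = 0, M32 - M23 = -48/25, giving b12 = 0, b13 = 0, b23 = 3/5, i.e. R = 4/5 + 3/5*e23.
Its e23 coefficient is already positive.
Answer: 4/5 + 3/5*e23. Why the constraint matters: R and -R act identically through the sandwich — M has trace 39/25 either way — so only the sign condition on e23 picks one of the two preimages.


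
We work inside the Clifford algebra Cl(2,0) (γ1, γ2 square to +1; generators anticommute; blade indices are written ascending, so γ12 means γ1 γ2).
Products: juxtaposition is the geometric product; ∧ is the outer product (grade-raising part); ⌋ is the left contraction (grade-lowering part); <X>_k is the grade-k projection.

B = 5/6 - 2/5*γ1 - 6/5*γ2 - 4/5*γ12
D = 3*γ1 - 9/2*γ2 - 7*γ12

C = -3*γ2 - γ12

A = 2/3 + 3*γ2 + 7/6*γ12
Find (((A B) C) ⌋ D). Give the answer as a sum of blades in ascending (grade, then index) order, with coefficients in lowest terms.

step 1: -19/9 + 11/15*γ1 + 13/6*γ2 + 59/36*γ12
step 2: -175/36 - 11/4*γ1 + 28/5*γ2 - 4/45*γ12
step 3: -6133/180 + 1477/60*γ1 + 329/8*γ2 + 1225/36*γ12
Answer: -6133/180 + 1477/60*γ1 + 329/8*γ2 + 1225/36*γ12


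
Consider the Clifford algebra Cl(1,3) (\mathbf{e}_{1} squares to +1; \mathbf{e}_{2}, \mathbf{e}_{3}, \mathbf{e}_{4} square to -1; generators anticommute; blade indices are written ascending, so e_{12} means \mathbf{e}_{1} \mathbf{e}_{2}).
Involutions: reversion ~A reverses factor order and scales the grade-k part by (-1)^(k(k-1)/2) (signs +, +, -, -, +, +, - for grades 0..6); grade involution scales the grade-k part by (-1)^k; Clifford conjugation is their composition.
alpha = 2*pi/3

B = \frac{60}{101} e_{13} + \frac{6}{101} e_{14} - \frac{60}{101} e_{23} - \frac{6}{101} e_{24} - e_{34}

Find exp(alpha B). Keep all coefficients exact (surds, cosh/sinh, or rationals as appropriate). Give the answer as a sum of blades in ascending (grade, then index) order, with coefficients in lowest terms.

B^2 term by term: the squares give (\frac{60}{101})^2*(e_{13})^2 + (\frac{6}{101})^2*(e_{14})^2 + (-\frac{60}{101})^2*(e_{23})^2 + (-\frac{6}{101})^2*(e_{24})^2 + (-1)^2*(e_{34})^2 = \frac{3600}{10201}*(+1) + \frac{36}{10201}*(+1) + \frac{3600}{10201}*(-1) + \frac{36}{10201}*(-1) + 1*(-1) = -1 (each basis 2-blade squares to minus the product of its generators' squares); cross terms between blades sharing an index anticommute and cancel; the commuting (index-disjoint) pairs give grade-4 terms 2*c*c'*(blade product), which cancel blade by blade — e_{1234}: \frac{720}{10201} - \frac{720}{10201} = 0 — confirming B is simple. So B^2 = -1.
B^2 = -1 — the series telescopes trigonometrically here: l = 1, alpha*l = \frac{2 \pi}{3}, so exp(alpha B) = cos(\frac{2 \pi}{3}) + (sin(\frac{2 \pi}{3})/1)*B = - \frac{1}{2} + (\frac{\sqrt{3}}{2})*B.
Answer: - \frac{1}{2} + \frac{30 \sqrt{3}}{101} e_{13} + \frac{3 \sqrt{3}}{101} e_{14} - \frac{30 \sqrt{3}}{101} e_{23} - \frac{3 \sqrt{3}}{101} e_{24} - \frac{\sqrt{3}}{2} e_{34}


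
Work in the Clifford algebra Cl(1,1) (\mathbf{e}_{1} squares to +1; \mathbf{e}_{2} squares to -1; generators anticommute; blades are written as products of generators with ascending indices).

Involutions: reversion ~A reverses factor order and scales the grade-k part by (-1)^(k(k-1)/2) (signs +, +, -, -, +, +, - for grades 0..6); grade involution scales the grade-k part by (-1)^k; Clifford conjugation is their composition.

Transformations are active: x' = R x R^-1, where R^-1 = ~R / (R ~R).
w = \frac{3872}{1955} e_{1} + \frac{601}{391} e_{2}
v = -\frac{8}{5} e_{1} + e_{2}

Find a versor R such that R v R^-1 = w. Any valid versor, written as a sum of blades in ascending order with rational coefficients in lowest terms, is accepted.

Take R = v + w = \frac{744}{1955} e_{1} + \frac{992}{391} e_{2}. Because q(v) = q(w) = \frac{39}{25}, conjugation by R sends v exactly to w.
Answer: \frac{744}{1955} e_{1} + \frac{992}{391} e_{2}


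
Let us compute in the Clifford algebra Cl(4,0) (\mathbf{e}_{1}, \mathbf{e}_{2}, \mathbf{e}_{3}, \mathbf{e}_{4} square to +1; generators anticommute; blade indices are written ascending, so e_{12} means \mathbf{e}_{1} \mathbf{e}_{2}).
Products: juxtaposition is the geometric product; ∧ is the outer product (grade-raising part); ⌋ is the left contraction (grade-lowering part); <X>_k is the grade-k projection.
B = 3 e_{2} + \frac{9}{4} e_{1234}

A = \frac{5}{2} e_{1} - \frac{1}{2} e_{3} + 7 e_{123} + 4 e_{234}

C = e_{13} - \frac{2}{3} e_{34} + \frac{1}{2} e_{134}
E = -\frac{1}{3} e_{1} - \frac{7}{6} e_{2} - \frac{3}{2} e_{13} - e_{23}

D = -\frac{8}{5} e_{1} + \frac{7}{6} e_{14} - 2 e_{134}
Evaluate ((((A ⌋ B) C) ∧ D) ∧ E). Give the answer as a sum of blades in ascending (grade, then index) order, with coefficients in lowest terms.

step 1: 9 e_{1} - \frac{63}{4} e_{4} - \frac{9}{8} e_{124} + \frac{45}{8} e_{234}
step 2: \frac{15}{4} e_{2} - \frac{3}{2} e_{3} + \frac{45}{16} e_{12} - \frac{63}{8} e_{13} + \frac{9}{16} e_{23} + \frac{9}{2} e_{34} - \frac{3}{4} e_{123} + \frac{45}{8} e_{124} - \frac{87}{4} e_{134} + \frac{9}{8} e_{234}
step 3: 6 e_{12} - \frac{12}{5} e_{13} - \frac{9}{10} e_{123} - \frac{35}{8} e_{124} - \frac{109}{20} e_{134} + \frac{1593}{160} e_{1234}
step 4: -\frac{14}{5} e_{123} + \frac{763}{120} e_{1234}
Answer: -\frac{14}{5} e_{123} + \frac{763}{120} e_{1234}


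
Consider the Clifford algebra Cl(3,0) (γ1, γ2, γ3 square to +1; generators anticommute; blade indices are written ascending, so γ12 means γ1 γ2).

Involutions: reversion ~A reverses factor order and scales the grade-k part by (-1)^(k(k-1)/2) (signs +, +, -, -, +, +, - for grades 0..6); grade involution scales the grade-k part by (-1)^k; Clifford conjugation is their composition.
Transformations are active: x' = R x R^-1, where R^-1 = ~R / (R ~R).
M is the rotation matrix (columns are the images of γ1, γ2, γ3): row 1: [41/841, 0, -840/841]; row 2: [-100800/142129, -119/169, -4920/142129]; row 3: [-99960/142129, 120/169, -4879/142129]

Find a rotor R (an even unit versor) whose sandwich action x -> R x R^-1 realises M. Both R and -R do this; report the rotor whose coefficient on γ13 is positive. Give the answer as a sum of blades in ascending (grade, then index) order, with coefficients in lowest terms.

Method: write R = a + b12*γ12 + b13*γ13 + b23*γ23 with a^2 + b12^2 + b13^2 + b23^2 = 1 (so R^-1 = ~R). Expanding the columns R e_j ~R gives tr M = 4a^2 - 1 and, from the antisymmetric part, M21 - M12 = -4a*b12, M13 - M31 = 4a*b13, M32 - M23 = -4a*b23.
Here tr M = -98029/142129, so a^2 = (1 + tr M)/4 = 11025/142129 and a = ±105/377. Taking a = 105/377: M21 - M12 = -100800/142129, M13 - M31 = -42000/142129, M32 - M23 = 105840/142129, giving b12 = 240/377, b13 = -100/377, b23 = -252/377, i.e. R = 105/377 + 240/377*γ12 - 100/377*γ13 - 252/377*γ23.
Its γ13 coefficient is negative, so report the other preimage -R.
Answer: -105/377 - 240/377*γ12 + 100/377*γ13 + 252/377*γ23. Sheet selection: the two-to-one cover makes ±R indistinguishable at the matrix level (trace -98029/142129), so uniqueness comes from the required sign on γ13.


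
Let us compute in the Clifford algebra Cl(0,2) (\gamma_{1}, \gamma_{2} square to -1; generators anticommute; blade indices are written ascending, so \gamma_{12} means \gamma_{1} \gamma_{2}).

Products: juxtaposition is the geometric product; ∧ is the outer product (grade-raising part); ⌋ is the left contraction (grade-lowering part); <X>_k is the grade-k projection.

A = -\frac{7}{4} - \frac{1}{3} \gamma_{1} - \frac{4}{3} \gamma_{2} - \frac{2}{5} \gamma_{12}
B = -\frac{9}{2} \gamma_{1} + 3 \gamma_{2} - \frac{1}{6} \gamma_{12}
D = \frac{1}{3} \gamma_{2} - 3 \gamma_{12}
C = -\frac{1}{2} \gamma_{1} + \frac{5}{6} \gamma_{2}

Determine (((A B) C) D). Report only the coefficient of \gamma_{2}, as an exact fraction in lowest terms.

step 1: \frac{73}{30} + \frac{3347}{360} \gamma_{1} - \frac{631}{180} \gamma_{2} - \frac{161}{24} \gamma_{12}
step 2: \frac{16351}{2160} + \frac{3149}{720} \gamma_{1} + \frac{775}{144} \gamma_{2} + \frac{12949}{2160} \gamma_{12}
step 3: \frac{8743}{540} - \frac{58787}{3240} \gamma_{1} + \frac{50687}{3240} \gamma_{2} - \frac{2869}{135} \gamma_{12}
Answer: \frac{50687}{3240}


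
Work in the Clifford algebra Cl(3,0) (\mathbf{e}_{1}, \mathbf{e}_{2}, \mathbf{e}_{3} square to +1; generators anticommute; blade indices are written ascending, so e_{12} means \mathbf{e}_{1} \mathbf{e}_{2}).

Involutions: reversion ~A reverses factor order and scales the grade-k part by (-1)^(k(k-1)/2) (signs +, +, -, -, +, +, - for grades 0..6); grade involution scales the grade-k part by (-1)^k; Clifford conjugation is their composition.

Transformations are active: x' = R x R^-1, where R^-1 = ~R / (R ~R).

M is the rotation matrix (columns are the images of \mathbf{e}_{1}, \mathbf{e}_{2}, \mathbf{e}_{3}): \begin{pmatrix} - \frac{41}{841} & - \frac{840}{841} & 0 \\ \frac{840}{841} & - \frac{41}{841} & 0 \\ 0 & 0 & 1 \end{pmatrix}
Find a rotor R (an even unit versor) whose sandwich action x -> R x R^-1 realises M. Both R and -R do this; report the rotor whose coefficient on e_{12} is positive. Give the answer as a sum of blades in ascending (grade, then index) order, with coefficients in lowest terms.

Method: write R = a + b12*e_{12} + b13*e_{13} + b23*e_{23} with a^2 + b12^2 + b13^2 + b23^2 = 1 (so R^-1 = ~R). Expanding the columns R e_j ~R gives tr M = 4a^2 - 1 and, from the antisymmetric part, M21 - M12 = -4a*b12, M13 - M31 = 4a*b13, M32 - M23 = -4a*b23.
Here tr M = \frac{759}{841}, so a^2 = (1 + tr M)/4 = \frac{400}{841} and a = ±\frac{20}{29}. Taking a = \frac{20}{29}: M21 - M12 = \frac{1680}{841}, M13 - M31 = 0, M32 - M23 = 0, giving b12 = -\frac{21}{29}, b13 = 0, b23 = 0, i.e. R = \frac{20}{29} - \frac{21}{29} e_{12}.
Its e_{12} coefficient is negative, so report the other preimage -R.
Answer: -\frac{20}{29} + \frac{21}{29} e_{12}. Key observation: the double cover Spin(3) -> SO(3) sends R and -R to the same matrix (trace \frac{759}{841} here), so the stated sign of the e_{12} coefficient is what selects one sheet.


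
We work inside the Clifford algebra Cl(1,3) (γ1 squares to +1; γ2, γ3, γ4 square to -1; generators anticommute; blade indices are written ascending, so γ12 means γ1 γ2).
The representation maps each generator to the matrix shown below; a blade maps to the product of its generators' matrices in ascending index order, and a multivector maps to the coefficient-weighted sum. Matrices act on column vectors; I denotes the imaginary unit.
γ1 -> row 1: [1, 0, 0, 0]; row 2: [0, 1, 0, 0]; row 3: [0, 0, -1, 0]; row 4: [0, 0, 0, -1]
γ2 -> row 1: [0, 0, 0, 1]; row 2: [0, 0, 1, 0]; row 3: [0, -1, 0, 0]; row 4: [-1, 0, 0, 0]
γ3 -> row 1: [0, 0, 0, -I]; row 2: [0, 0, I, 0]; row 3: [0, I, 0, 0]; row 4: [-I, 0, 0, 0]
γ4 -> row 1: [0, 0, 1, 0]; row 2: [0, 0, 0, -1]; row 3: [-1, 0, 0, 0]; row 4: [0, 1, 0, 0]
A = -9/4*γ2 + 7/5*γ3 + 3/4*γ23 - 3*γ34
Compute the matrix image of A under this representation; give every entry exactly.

Bivector images (products of the table entries): rho(γ23) = rho(γ2)rho(γ3) = row 1: [-I, 0, 0, 0]; row 2: [0, I, 0, 0]; row 3: [0, 0, -I, 0]; row 4: [0, 0, 0, I]; rho(γ34) = rho(γ3)rho(γ4) = row 1: [0, -I, 0, 0]; row 2: [-I, 0, 0, 0]; row 3: [0, 0, 0, -I]; row 4: [0, 0, -I, 0].
M = (-9/4)*rho(γ2) + (7/5)*rho(γ3) + (3/4)*rho(γ23) + (-3)*rho(γ34), summed entrywise:
Answer: row 1: [-3*I/4, 3*I, 0, -9/4 - 7*I/5]; row 2: [3*I, 3*I/4, -9/4 + 7*I/5, 0]; row 3: [0, 9/4 + 7*I/5, -3*I/4, 3*I]; row 4: [9/4 - 7*I/5, 0, 3*I, 3*I/4]


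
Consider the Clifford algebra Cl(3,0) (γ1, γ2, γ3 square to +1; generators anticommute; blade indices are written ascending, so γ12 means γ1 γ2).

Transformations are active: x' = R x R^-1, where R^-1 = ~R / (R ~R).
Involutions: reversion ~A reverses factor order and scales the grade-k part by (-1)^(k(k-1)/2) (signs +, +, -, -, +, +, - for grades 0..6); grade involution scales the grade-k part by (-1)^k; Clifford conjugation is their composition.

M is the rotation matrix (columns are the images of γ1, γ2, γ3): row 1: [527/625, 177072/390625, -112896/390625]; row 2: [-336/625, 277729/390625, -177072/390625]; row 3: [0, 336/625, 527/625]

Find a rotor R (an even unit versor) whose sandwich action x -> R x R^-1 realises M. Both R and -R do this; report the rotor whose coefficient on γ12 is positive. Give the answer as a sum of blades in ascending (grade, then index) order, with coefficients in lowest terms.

Method: write R = a + b12*γ12 + b13*γ13 + b23*γ23 with a^2 + b12^2 + b13^2 + b23^2 = 1 (so R^-1 = ~R). Expanding the columns R e_j ~R gives tr M = 4a^2 - 1 and, from the antisymmetric part, M21 - M12 = -4a*b12, M13 - M31 = 4a*b13, M32 - M23 = -4a*b23.
Here tr M = 936479/390625, so a^2 = (1 + tr M)/4 = 331776/390625 and a = ±576/625. Taking a = 576/625: M21 - M12 = -387072/390625, M13 - M31 = -112896/390625, M32 - M23 = 387072/390625, giving b12 = 168/625, b13 = -49/625, b23 = -168/625, i.e. R = 576/625 + 168/625*γ12 - 49/625*γ13 - 168/625*γ23.
Its γ12 coefficient is already positive.
Answer: 576/625 + 168/625*γ12 - 49/625*γ13 - 168/625*γ23. Uniqueness: Spin(3) -> SO(3) maps R and -R to the same rotation of trace 936479/390625; fixing the sign of the γ12 coefficient removes the ambiguity.


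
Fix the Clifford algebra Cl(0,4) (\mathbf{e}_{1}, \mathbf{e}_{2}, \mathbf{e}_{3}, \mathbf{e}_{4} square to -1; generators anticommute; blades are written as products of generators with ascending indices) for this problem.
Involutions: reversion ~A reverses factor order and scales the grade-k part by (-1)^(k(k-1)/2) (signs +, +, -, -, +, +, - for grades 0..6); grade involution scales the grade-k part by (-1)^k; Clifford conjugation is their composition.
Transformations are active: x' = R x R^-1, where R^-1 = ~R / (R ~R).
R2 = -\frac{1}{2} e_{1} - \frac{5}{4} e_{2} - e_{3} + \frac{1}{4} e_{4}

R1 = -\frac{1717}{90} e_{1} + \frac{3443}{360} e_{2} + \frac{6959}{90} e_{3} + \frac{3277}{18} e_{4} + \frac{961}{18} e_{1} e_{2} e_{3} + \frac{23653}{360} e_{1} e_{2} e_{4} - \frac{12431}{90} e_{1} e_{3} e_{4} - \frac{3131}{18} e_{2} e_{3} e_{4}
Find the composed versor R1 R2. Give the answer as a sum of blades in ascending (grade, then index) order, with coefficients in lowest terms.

Distribute over the terms of R2 (each basis-blade product reordered to ascending indices, repeated generators contracted through their squares):
R1 (-\frac{1}{2} e_{1}) = -\frac{1717}{180} + \frac{3443}{720} e_{1} e_{2} + \frac{6959}{180} e_{1} e_{3} + \frac{3277}{36} e_{1} e_{4} + \frac{961}{36} e_{2} e_{3} + \frac{23653}{720} e_{2} e_{4} - \frac{12431}{180} e_{3} e_{4} - \frac{3131}{36} e_{1} e_{2} e_{3} e_{4}
R1 (-\frac{5}{4} e_{2}) = \frac{3443}{288} + \frac{1717}{72} e_{1} e_{2} - \frac{4805}{72} e_{1} e_{3} - \frac{23653}{288} e_{1} e_{4} + \frac{6959}{72} e_{2} e_{3} + \frac{16385}{72} e_{2} e_{4} - \frac{15655}{72} e_{3} e_{4} + \frac{12431}{72} e_{1} e_{2} e_{3} e_{4}
R1 (-e_{3}) = \frac{6959}{90} + \frac{961}{18} e_{1} e_{2} + \frac{1717}{90} e_{1} e_{3} + \frac{12431}{90} e_{1} e_{4} - \frac{3443}{360} e_{2} e_{3} + \frac{3131}{18} e_{2} e_{4} + \frac{3277}{18} e_{3} e_{4} + \frac{23653}{360} e_{1} e_{2} e_{3} e_{4}
R1 (\frac{1}{4} e_{4}) = -\frac{3277}{72} - \frac{23653}{1440} e_{1} e_{2} + \frac{12431}{360} e_{1} e_{3} - \frac{1717}{360} e_{1} e_{4} + \frac{3131}{72} e_{2} e_{3} + \frac{3443}{1440} e_{2} e_{4} + \frac{6959}{360} e_{3} e_{4} + \frac{961}{72} e_{1} e_{2} e_{3} e_{4}
Summing the partial products and collecting blades:
Answer: \frac{49283}{1440} + \frac{94453}{1440} e_{1} e_{2} + \frac{383}{15} e_{1} e_{3} + \frac{68281}{480} e_{1} e_{4} + \frac{56617}{360} e_{2} e_{3} + \frac{69881}{160} e_{2} e_{4} - \frac{15319}{180} e_{3} e_{4} + \frac{59303}{360} e_{1} e_{2} e_{3} e_{4}


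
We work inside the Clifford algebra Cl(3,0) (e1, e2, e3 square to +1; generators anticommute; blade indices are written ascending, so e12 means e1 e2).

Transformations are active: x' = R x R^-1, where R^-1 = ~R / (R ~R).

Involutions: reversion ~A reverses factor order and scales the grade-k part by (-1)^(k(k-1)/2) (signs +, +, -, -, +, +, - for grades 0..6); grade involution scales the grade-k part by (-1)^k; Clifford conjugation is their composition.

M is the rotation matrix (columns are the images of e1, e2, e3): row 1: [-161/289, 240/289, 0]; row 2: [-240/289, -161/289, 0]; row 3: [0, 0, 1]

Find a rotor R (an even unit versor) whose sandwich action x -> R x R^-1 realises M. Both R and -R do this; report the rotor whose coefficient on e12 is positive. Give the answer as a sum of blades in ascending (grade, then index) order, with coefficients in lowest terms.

Method: write R = a + b12*e12 + b13*e13 + b23*e23 with a^2 + b12^2 + b13^2 + b23^2 = 1 (so R^-1 = ~R). Expanding the columns R e_j ~R gives tr M = 4a^2 - 1 and, from the antisymmetric part, M21 - M12 = -4a*b12, M13 - M31 = 4a*b13, M32 - M23 = -4a*b23.
Here tr M = -33/289, so a^2 = (1 + tr M)/4 = 64/289 and a = ±8/17. Taking a = 8/17: M21 - M12 = -480/289, M13 - M31 = 0, M32 - M23 = 0, giving b12 = 15/17, b13 = 0, b23 = 0, i.e. R = 8/17 + 15/17*e12.
Its e12 coefficient is already positive.
Answer: 8/17 + 15/17*e12. Note: both R and -R realise this M (trace -33/289); the covering map identifies them, and the e12-coefficient sign is the tie-breaker.


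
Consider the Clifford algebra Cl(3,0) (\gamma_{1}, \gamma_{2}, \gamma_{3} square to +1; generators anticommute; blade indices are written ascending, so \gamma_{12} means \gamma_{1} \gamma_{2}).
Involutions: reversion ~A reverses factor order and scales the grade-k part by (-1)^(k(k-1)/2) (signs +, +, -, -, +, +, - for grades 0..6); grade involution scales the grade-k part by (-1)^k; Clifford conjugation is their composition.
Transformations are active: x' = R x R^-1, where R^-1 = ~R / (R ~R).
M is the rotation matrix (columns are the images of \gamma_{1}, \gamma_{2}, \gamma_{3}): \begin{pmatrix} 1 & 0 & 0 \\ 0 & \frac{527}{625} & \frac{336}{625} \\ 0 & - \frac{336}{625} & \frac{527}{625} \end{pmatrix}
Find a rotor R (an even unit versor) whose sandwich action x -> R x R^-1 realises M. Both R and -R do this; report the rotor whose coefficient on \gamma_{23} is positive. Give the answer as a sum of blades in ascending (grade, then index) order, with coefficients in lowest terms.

Method: write R = a + b12*\gamma_{12} + b13*\gamma_{13} + b23*\gamma_{23} with a^2 + b12^2 + b13^2 + b23^2 = 1 (so R^-1 = ~R). Expanding the columns R e_j ~R gives tr M = 4a^2 - 1 and, from the antisymmetric part, M21 - M12 = -4a*b12, M13 - M31 = 4a*b13, M32 - M23 = -4a*b23.
Here tr M = \frac{1679}{625}, so a^2 = (1 + tr M)/4 = \frac{576}{625} and a = ±\frac{24}{25}. Taking a = \frac{24}{25}: M21 - M12 = 0, M13 - M31 = 0, M32 - M23 = -\frac{672}{625}, giving b12 = 0, b13 = 0, b23 = \frac{7}{25}, i.e. R = \frac{24}{25} + \frac{7}{25} \gamma_{23}.
Its \gamma_{23} coefficient is already positive.
Answer: \frac{24}{25} + \frac{7}{25} \gamma_{23}. Note: both R and -R realise this M (trace \frac{1679}{625}); the covering map identifies them, and the \gamma_{23}-coefficient sign is the tie-breaker.


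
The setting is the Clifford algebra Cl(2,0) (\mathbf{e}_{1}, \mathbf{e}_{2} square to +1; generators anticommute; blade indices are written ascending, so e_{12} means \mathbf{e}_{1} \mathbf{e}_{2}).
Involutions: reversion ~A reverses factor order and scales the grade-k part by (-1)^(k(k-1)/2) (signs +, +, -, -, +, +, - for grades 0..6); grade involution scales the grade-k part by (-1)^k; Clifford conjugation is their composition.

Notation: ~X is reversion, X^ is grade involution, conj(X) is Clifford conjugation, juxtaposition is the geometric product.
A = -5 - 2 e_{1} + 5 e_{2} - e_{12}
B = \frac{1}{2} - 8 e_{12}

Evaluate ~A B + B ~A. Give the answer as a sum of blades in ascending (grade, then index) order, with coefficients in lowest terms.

first term: \frac{11}{2} + 39 e_{1} + \frac{37}{2} e_{2} + \frac{81}{2} e_{12}
second term: \frac{11}{2} - 41 e_{1} - \frac{27}{2} e_{2} + \frac{81}{2} e_{12}
Answer: 11 - 2 e_{1} + 5 e_{2} + 81 e_{12}


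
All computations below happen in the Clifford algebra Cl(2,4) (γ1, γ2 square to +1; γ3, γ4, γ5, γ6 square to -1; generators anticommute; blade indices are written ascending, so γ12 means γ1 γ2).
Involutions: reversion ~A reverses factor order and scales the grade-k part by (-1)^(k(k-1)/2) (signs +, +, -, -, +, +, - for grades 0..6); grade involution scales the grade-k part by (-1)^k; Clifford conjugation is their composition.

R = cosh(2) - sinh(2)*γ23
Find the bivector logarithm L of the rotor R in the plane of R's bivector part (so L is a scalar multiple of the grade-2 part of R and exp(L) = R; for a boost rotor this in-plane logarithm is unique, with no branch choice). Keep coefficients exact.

The scalar part of R is cosh(2), which fixes the rapidity magnitude through cosh (cosh is even, so it cannot fix the sign — the bivector part carries that); dividing the bivector part by sinh of the rapidity gives the plane, and L = rapidity * plane, where the joint sign ambiguity of (rapidity, plane) cancels in the product.
Concretely: cosh(rapidity) = cosh(2) gives rapidity = ±2, and since rapidity/sinh(rapidity) is even the sign is immaterial: L = (rapidity/sinh(rapidity)) * <R>_2 = (2/sinh(2)) * <R>_2.
Answer: -2*γ23


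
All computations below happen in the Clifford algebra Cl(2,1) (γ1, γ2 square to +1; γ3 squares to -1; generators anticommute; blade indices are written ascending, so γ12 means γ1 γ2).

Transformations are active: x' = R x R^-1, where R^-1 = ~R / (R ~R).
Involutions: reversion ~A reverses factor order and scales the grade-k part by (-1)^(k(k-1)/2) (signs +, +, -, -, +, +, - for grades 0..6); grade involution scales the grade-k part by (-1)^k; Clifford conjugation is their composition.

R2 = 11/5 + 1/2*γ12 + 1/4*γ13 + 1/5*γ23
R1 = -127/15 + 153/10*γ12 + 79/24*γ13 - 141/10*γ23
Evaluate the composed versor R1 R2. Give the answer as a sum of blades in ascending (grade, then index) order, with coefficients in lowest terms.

Distribute over the terms of R1 (each basis-blade product reordered to ascending indices, repeated generators contracted through their squares):
(-127/15) R2 = -1397/75 - 127/30*γ12 - 127/60*γ13 - 127/75*γ23
(153/10*γ12) R2 = -153/20 + 1683/50*γ12 + 153/50*γ13 - 153/40*γ23
(79/24*γ13) R2 = 79/96 + 79/120*γ12 + 869/120*γ13 + 79/48*γ23
(-141/10*γ23) R2 = -141/50 + 141/40*γ12 + 141/20*γ13 - 1551/50*γ23
Summing the partial products and collecting blades:
Answer: -22619/800 + 3361/100*γ12 + 3047/200*γ13 - 13957/400*γ23


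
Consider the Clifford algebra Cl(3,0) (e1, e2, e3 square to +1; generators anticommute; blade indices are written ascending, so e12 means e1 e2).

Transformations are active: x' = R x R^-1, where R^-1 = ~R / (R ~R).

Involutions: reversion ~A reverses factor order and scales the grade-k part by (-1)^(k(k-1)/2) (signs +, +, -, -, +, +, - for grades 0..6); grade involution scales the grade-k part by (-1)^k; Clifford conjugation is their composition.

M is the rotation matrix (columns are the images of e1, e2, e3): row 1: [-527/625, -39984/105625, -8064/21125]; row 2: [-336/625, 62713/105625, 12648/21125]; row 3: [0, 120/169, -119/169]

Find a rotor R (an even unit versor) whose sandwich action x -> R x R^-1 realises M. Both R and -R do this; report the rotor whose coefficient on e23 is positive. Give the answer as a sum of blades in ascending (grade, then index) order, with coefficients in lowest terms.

Method: write R = a + b12*e12 + b13*e13 + b23*e23 with a^2 + b12^2 + b13^2 + b23^2 = 1 (so R^-1 = ~R). Expanding the columns R e_j ~R gives tr M = 4a^2 - 1 and, from the antisymmetric part, M21 - M12 = -4a*b12, M13 - M31 = 4a*b13, M32 - M23 = -4a*b23.
Here tr M = -4029/4225, so a^2 = (1 + tr M)/4 = 49/4225 and a = ±7/65. Taking a = 7/65: M21 - M12 = -672/4225, M13 - M31 = -8064/21125, M32 - M23 = 2352/21125, giving b12 = 24/65, b13 = -288/325, b23 = -84/325, i.e. R = 7/65 + 24/65*e12 - 288/325*e13 - 84/325*e23.
Its e23 coefficient is negative, so report the other preimage -R.
Answer: -7/65 - 24/65*e12 + 288/325*e13 + 84/325*e23. Sheet selection: the two-to-one cover makes ±R indistinguishable at the matrix level (trace -4029/4225), so uniqueness comes from the required sign on e23.


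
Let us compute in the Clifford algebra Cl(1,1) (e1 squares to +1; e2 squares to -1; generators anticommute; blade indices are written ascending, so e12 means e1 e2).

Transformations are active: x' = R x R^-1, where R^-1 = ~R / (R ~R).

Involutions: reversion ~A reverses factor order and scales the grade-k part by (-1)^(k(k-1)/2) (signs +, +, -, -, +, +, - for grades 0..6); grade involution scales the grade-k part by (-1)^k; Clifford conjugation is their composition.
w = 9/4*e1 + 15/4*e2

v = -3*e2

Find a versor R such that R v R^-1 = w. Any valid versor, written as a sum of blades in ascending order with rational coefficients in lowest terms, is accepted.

Construction: equal norms (both -9) license R = v + w = 9/4*e1 + 3/4*e2 — nothing changes along that direction, while (v - w)/2 changes sign, so v maps onto w.
Answer: 9/4*e1 + 3/4*e2


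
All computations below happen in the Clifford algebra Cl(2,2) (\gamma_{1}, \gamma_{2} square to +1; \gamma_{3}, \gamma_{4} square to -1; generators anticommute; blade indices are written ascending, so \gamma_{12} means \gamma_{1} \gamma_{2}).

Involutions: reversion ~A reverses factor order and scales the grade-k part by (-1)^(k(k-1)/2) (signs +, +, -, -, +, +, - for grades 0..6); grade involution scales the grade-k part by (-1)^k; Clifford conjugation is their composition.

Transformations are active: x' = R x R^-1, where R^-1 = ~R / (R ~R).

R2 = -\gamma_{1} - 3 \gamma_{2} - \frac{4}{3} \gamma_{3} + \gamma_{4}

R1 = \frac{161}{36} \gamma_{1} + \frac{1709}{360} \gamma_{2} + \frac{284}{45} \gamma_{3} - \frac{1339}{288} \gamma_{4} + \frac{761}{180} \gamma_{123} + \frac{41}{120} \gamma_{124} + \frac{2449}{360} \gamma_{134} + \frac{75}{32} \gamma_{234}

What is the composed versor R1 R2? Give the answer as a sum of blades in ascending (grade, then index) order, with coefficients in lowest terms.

Distribute over the terms of R2 (each basis-blade product reordered to ascending indices, repeated generators contracted through their squares):
R1 (-\gamma_{1}) = -\frac{161}{36} + \frac{1709}{360} \gamma_{12} + \frac{284}{45} \gamma_{13} - \frac{1339}{288} \gamma_{14} - \frac{761}{180} \gamma_{23} - \frac{41}{120} \gamma_{24} - \frac{2449}{360} \gamma_{34} + \frac{75}{32} \gamma_{1234}
R1 (-3 \gamma_{2}) = -\frac{1709}{120} - \frac{161}{12} \gamma_{12} + \frac{761}{60} \gamma_{13} + \frac{41}{40} \gamma_{14} + \frac{284}{15} \gamma_{23} - \frac{1339}{96} \gamma_{24} - \frac{225}{32} \gamma_{34} - \frac{2449}{120} \gamma_{1234}
R1 (-\frac{4}{3} \gamma_{3}) = \frac{1136}{135} + \frac{761}{135} \gamma_{12} - \frac{161}{27} \gamma_{13} - \frac{2449}{270} \gamma_{14} - \frac{1709}{270} \gamma_{23} - \frac{25}{8} \gamma_{24} - \frac{1339}{216} \gamma_{34} + \frac{41}{90} \gamma_{1234}
R1 (\gamma_{4}) = \frac{1339}{288} - \frac{41}{120} \gamma_{12} - \frac{2449}{360} \gamma_{13} + \frac{161}{36} \gamma_{14} - \frac{75}{32} \gamma_{23} + \frac{1709}{360} \gamma_{24} + \frac{284}{45} \gamma_{34} + \frac{761}{180} \gamma_{1234}
Summing the partial products and collecting blades:
Answer: -\frac{24407}{4320} - \frac{911}{270} \gamma_{12} + \frac{6727}{1080} \gamma_{13} - \frac{35521}{4320} \gamma_{14} + \frac{26059}{4320} \gamma_{23} - \frac{18241}{1440} \gamma_{24} - \frac{59279}{4320} \gamma_{34} - \frac{2141}{160} \gamma_{1234}


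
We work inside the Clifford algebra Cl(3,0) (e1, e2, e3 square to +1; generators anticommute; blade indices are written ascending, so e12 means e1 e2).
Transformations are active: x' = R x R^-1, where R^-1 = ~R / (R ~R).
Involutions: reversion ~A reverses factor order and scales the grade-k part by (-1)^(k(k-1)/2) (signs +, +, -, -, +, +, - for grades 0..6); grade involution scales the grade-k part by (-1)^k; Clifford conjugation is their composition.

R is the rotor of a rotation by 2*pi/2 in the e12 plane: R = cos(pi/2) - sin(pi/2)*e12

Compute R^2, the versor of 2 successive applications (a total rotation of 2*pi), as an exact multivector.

Rotor phase runs at HALF the rotation angle; powers of one rotor simply add phase, so after 2 steps in e12 the phase is 2*pi/2 = pi and R^2 = cos(pi) - sin(pi)*e12.
cos(pi) = -1 and sin(pi) = 0, so R^2 = -1. The total rotation 2*pi is 1 full turn, so every vector returns to itself, yet the rotor is -1, on the OTHER sheet of the double cover (an odd number of 2*pi turns).
Answer: -1


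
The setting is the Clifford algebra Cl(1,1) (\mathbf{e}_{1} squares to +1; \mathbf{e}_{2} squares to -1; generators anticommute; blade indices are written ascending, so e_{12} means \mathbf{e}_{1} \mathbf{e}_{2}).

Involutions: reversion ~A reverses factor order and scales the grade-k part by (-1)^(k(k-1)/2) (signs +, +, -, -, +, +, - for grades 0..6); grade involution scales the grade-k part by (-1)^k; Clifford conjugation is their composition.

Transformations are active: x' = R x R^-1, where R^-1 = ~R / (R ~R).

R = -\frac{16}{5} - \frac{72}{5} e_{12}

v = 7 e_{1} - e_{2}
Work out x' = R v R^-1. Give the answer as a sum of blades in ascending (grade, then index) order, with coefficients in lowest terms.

~R = -\frac{16}{5} + \frac{72}{5} e_{12}, and R ~R = -\frac{4928}{25}, so R^-1 = ~R / (-\frac{4928}{25}).
R v = -\frac{184}{5} e_{1} + 104 e_{2}
Answer: -\frac{631}{77} e_{1} + \frac{337}{77} e_{2}


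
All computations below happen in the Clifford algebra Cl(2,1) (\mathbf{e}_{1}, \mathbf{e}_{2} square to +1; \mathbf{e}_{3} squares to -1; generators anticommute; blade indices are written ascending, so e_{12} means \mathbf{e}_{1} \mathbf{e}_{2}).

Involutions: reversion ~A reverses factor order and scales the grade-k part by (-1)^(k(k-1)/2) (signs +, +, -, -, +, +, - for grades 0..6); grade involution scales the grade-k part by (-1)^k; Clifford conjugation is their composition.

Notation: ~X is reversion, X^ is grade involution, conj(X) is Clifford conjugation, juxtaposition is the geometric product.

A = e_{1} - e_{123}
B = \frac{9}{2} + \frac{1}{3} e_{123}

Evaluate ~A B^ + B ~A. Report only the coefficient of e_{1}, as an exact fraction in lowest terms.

first term: -\frac{1}{3} + \frac{9}{2} e_{1} - \frac{1}{3} e_{23} + \frac{9}{2} e_{123}
second term: \frac{1}{3} + \frac{9}{2} e_{1} + \frac{1}{3} e_{23} + \frac{9}{2} e_{123}
Answer: 9


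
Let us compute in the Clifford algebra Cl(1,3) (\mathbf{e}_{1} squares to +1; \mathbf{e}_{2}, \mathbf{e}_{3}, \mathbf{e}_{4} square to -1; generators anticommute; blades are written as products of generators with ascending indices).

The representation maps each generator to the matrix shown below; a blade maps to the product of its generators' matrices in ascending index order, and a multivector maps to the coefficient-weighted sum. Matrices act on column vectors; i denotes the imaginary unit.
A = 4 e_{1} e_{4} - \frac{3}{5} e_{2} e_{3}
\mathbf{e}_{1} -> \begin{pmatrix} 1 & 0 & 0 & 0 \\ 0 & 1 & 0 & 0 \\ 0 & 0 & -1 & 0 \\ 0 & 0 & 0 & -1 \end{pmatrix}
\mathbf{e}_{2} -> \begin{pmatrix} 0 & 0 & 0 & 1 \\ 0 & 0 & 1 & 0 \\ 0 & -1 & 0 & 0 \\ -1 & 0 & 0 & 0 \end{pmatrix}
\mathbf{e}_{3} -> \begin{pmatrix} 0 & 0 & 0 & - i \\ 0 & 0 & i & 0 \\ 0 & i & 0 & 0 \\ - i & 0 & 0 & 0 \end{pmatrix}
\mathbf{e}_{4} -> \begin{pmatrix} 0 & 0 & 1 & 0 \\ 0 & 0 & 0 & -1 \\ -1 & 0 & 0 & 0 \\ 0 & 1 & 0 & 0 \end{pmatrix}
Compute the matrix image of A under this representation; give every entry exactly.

Bivector images (products of the table entries): rho(e_{1} e_{4}) = rho(\mathbf{e}_{1})rho(\mathbf{e}_{4}) = \begin{pmatrix} 0 & 0 & 1 & 0 \\ 0 & 0 & 0 & -1 \\ 1 & 0 & 0 & 0 \\ 0 & -1 & 0 & 0 \end{pmatrix}; rho(e_{2} e_{3}) = rho(\mathbf{e}_{2})rho(\mathbf{e}_{3}) = \begin{pmatrix} - i & 0 & 0 & 0 \\ 0 & i & 0 & 0 \\ 0 & 0 & - i & 0 \\ 0 & 0 & 0 & i \end{pmatrix}.
M = (4)*rho(e_{1} e_{4}) + (-\frac{3}{5})*rho(e_{2} e_{3}), summed entrywise:
Answer: \begin{pmatrix} \frac{3 i}{5} & 0 & 4 & 0 \\ 0 & - \frac{3 i}{5} & 0 & -4 \\ 4 & 0 & \frac{3 i}{5} & 0 \\ 0 & -4 & 0 & - \frac{3 i}{5} \end{pmatrix}
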